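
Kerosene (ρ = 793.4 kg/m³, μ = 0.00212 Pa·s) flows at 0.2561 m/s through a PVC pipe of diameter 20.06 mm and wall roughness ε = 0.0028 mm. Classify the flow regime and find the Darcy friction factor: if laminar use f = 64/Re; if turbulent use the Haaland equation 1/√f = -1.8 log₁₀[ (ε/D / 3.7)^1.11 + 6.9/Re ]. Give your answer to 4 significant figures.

Re = ρVD/μ = 793.4·0.2561·0.02006/0.00212 = 1923.
Re < 2300 → laminar, so f = 64/Re = 0.03329 (roughness is irrelevant in laminar flow).

f ≈ 0.03329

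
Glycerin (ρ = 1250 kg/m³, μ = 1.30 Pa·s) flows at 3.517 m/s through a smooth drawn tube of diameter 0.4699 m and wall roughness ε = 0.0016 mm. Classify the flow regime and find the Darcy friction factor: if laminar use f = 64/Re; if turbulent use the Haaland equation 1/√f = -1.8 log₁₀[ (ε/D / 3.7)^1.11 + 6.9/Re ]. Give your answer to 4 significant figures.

f ≈ 0.04027

Re = ρVD/μ = 1250·3.517·0.4699/1.3 = 1589.
Re < 2300 → laminar, so f = 64/Re = 0.04027 (roughness is irrelevant in laminar flow).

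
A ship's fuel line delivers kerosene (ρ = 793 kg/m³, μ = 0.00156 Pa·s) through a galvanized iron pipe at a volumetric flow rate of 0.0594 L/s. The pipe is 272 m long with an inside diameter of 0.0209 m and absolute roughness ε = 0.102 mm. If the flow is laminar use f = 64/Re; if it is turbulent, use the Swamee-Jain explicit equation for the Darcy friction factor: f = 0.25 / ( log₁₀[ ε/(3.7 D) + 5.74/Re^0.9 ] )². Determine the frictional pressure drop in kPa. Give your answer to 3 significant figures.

ΔP ≈ 5.38 kPa

Q = 0.0594 L/s = 0.0594/1000 = 5.94e-05 m³/s.
Cross-sectional area A = πD²/4 = π(0.0209)²/4 = 0.0003431 m²; mean velocity V = Q/A = 5.94e-05/0.0003431 = 0.1731 m/s.
Reynolds number Re = ρVD/μ = 793 · 0.1731 · 0.0209 / 0.00156 = 1839.
Re < 2300 → laminar flow, so f = 64/Re = 64/1839 = 0.03479 (the turbulent correlation is not needed).
Darcy-Weisbach: ΔP = f(L/D)(ρV²/2) = 0.03479·(272/0.0209)·(793·0.1731²/2) = 0.03479·1.301e+04·11.89 = 5382 Pa.
ΔP = 5382 Pa = 5.38 kPa.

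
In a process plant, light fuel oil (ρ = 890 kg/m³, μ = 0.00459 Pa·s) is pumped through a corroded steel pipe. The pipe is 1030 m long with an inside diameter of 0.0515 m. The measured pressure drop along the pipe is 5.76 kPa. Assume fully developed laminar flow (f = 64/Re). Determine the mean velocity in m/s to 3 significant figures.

For laminar flow, f = 64/Re with Re = ρVD/μ, so Darcy-Weisbach reduces to ΔP = 32μLV/D². Solving for V: V = ΔP·D²/(32μL) = 5760·(0.0515)²/(32·0.00459·1030) = 0.101 m/s.
Check: Re = ρVD/μ = 890·0.101·0.0515/0.00459 = 1008 < 2300, so the laminar assumption holds.

V ≈ 0.101 m/s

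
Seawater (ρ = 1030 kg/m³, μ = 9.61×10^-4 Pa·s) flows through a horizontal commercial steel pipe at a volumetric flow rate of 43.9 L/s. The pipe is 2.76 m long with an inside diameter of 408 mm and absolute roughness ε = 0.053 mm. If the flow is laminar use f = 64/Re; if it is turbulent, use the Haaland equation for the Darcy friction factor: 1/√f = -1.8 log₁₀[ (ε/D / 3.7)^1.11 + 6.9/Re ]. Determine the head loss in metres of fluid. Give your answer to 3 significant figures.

Q = 43.9 L/s = 43.9/1000 = 0.0439 m³/s.
Cross-sectional area A = πD²/4 = π(0.408)²/4 = 0.1307 m²; mean velocity V = Q/A = 0.0439/0.1307 = 0.3358 m/s.
Reynolds number Re = ρVD/μ = 1030 · 0.3358 · 0.408 / 0.000961 = 1.468e+05.
Re > 4000 → turbulent. Relative roughness ε/D = 5.3e-05/0.408 = 0.00013. Haaland: 1/√f = -1.8 log₁₀[(0.00013/3.7)^1.11 + 6.9/1.468e+05] = -1.8 log₁₀[1.14e-05 + 4.7e-05] = 7.621, so f = 0.01722.
Darcy-Weisbach: ΔP = f(L/D)(ρV²/2) = 0.01722·(2.76/0.408)·(1030·0.3358²/2) = 0.01722·6.765·58.07 = 6.763 Pa.
Head loss h_f = ΔP/(ρg) = 6.763/(1030·9.81) = 6.69×10^-4 m.

h_f ≈ 6.69×10^-4 m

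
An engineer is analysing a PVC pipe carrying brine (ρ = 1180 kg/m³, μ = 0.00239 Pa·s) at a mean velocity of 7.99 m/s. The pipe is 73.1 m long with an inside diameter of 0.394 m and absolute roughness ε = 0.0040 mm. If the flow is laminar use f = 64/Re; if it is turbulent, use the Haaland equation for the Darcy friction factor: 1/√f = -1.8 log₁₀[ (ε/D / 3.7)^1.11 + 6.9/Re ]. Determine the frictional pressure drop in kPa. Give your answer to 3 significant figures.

Reynolds number Re = ρVD/μ = 1180 · 7.99 · 0.394 / 0.00239 = 1.554e+06.
Re > 4000 → turbulent. Relative roughness ε/D = 4e-06/0.394 = 1.02e-05. Haaland: 1/√f = -1.8 log₁₀[(1.02e-05/3.7)^1.11 + 6.9/1.554e+06] = -1.8 log₁₀[6.71e-07 + 4.44e-06] = 9.525, so f = 0.01102.
Darcy-Weisbach: ΔP = f(L/D)(ρV²/2) = 0.01102·(73.1/0.394)·(1180·7.99²/2) = 0.01102·185.5·3.767e+04 = 7.703e+04 Pa.
ΔP = 7.703e+04 Pa = 77.0 kPa.

ΔP ≈ 77.0 kPa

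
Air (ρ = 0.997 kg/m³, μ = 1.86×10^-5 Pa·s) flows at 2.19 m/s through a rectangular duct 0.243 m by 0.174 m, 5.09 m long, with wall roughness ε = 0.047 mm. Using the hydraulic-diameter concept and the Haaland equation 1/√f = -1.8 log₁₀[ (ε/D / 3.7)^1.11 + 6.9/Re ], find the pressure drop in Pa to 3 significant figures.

ΔP ≈ 1.51 Pa

Hydraulic diameter D_h = 4A/P = 4·(0.243·0.174)/(2·(0.243+0.174)) = 0.1691/0.834 = 0.2028 m.
Re = ρVD_h/μ = 0.997·2.19·0.2028/1.86e-05 = 2.381e+04.
ε/D_h = 4.7e-05/0.2028 = 0.000232; Haaland gives 1/√f = -1.8 log₁₀[2.16e-05+0.00029] = 6.312, so f = 0.0251.
ΔP = f(L/D_h)(ρV²/2) = 0.0251·5.09/0.2028·2.391 = 1.506 Pa.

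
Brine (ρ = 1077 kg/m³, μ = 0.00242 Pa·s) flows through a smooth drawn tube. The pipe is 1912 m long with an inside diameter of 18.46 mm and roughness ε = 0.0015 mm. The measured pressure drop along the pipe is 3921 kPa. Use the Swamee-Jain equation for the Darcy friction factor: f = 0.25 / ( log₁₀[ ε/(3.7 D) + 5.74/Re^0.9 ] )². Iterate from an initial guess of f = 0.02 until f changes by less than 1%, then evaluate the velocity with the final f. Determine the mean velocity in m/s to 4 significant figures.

Rearranging Darcy-Weisbach: V = √(2·ΔP·D/(f·L·ρ)). With ε/D = 1.5e-06/0.01846 = 8.13e-05, iterate starting from f = 0.02:
  f = 0.02 → V = √(2·3.921e+06·0.01846/(0.02·1912·1077)) = 1.875 m/s; Re = ρVD/μ = 1.54e+04; f → 0.02777
  f = 0.02777 → V = 1.591 m/s; Re = 1.307e+04; f → 0.02897
  f = 0.02897 → V = 1.558 m/s; Re = 1.28e+04; f → 0.02913
Converged (Δf/f < 1%). With the final f = 0.02913: V = √(2·3.921e+06·0.01846/(0.02913·1912·1077)) = 1.553 m/s.

V ≈ 1.553 m/s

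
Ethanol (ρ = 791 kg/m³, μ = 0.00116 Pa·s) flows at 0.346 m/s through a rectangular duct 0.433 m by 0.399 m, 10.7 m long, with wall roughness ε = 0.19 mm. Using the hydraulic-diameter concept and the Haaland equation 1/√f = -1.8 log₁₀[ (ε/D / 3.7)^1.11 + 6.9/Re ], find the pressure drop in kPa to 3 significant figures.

ΔP ≈ 0.0243 kPa

Hydraulic diameter D_h = 4A/P = 4·(0.433·0.399)/(2·(0.433+0.399)) = 0.6911/1.664 = 0.4153 m.
Re = ρVD_h/μ = 791·0.346·0.4153/0.00116 = 9.799e+04.
ε/D_h = 0.00019/0.4153 = 0.000457; Haaland gives 1/√f = -1.8 log₁₀[4.6e-05+7.04e-05] = 7.081, so f = 0.01994.
ΔP = f(L/D_h)(ρV²/2) = 0.01994·10.7/0.4153·47.35 = 24.33 Pa.
ΔP = 0.0243 kPa.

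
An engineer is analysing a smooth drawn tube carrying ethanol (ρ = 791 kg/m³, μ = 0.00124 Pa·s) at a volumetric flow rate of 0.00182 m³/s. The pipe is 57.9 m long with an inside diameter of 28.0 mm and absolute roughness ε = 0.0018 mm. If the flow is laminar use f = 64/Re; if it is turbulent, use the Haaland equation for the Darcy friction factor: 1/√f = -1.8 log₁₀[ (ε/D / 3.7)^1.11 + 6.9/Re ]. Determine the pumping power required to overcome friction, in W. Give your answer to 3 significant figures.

P ≈ 268 W

Cross-sectional area A = πD²/4 = π(0.028)²/4 = 0.0006158 m²; mean velocity V = Q/A = 0.00182/0.0006158 = 2.956 m/s.
Reynolds number Re = ρVD/μ = 791 · 2.956 · 0.028 / 0.00124 = 5.279e+04.
Re > 4000 → turbulent. Relative roughness ε/D = 1.8e-06/0.028 = 6.43e-05. Haaland: 1/√f = -1.8 log₁₀[(6.43e-05/3.7)^1.11 + 6.9/5.279e+04] = -1.8 log₁₀[5.2e-06 + 0.000131] = 6.96, so f = 0.02064.
Darcy-Weisbach: ΔP = f(L/D)(ρV²/2) = 0.02064·(57.9/0.028)·(791·2.956²/2) = 0.02064·2068·3455 = 1.475e+05 Pa.
Pumping power P = QΔP = 0.00182·1.475e+05 = 268.4 W = 268 W.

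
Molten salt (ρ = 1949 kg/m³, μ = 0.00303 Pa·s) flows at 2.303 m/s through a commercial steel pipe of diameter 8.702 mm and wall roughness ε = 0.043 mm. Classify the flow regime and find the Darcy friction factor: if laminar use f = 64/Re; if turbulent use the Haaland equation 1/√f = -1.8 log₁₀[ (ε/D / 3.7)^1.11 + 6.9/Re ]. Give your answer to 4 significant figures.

Re = ρVD/μ = 1949·2.303·0.008702/0.00303 = 1.289e+04.
Re > 4000 → turbulent. ε/D = 4.3e-05/0.008702 = 0.00494; Haaland: 1/√f = -1.8 log₁₀[0.000645 + 0.000535] = 5.271, so f = 0.036.

f ≈ 0.03600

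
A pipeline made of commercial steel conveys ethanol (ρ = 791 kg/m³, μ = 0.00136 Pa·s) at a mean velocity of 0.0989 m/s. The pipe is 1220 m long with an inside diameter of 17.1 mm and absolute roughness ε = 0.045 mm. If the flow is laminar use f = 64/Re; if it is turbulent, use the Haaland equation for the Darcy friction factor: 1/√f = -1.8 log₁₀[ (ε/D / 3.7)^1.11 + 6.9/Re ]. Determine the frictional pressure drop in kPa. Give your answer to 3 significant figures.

ΔP ≈ 18.0 kPa

Reynolds number Re = ρVD/μ = 791 · 0.0989 · 0.0171 / 0.00136 = 983.6.
Re < 2300 → laminar flow, so f = 64/Re = 64/983.6 = 0.06507 (the turbulent correlation is not needed).
Darcy-Weisbach: ΔP = f(L/D)(ρV²/2) = 0.06507·(1220/0.0171)·(791·0.0989²/2) = 0.06507·7.135e+04·3.868 = 1.796e+04 Pa.
ΔP = 1.796e+04 Pa = 18.0 kPa.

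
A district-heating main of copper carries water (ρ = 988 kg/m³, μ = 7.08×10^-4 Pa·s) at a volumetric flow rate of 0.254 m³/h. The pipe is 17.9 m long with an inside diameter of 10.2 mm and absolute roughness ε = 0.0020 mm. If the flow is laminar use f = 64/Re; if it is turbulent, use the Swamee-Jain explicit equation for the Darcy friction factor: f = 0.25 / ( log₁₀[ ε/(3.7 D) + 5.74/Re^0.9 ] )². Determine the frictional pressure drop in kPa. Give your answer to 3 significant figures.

Q = 0.254 m³/h = 0.254/3600 = 7.056e-05 m³/s.
Cross-sectional area A = πD²/4 = π(0.0102)²/4 = 8.171e-05 m²; mean velocity V = Q/A = 7.056e-05/8.171e-05 = 0.8635 m/s.
Reynolds number Re = ρVD/μ = 988 · 0.8635 · 0.0102 / 0.000708 = 1.229e+04.
Re > 4000 → turbulent. Relative roughness ε/D = 2e-06/0.0102 = 0.000196. Swamee-Jain: f = 0.25/(log₁₀[0.000196/3.7 + 5.74/1.229e+04^0.9])² = 0.25/(log₁₀[5.3e-05 + 0.0012])² = 0.25/(-2.903)² = 0.02967.
Darcy-Weisbach: ΔP = f(L/D)(ρV²/2) = 0.02967·(17.9/0.0102)·(988·0.8635²/2) = 0.02967·1755·368.3 = 1.918e+04 Pa.
ΔP = 1.918e+04 Pa = 19.2 kPa.

ΔP ≈ 19.2 kPa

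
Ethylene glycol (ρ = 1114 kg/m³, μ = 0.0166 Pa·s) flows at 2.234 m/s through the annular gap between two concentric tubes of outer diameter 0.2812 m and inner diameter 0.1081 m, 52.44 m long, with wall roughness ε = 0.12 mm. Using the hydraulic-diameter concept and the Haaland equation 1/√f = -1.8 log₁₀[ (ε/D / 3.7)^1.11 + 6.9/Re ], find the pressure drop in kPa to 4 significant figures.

ΔP ≈ 21.59 kPa

Hydraulic diameter D_h = 4A/P = D_o - D_i = 0.2812 - 0.1081 = 0.1731 m.
Re = ρVD_h/μ = 1114·2.234·0.1731/0.0166 = 2.595e+04.
ε/D_h = 0.00012/0.1731 = 0.000693; Haaland gives 1/√f = -1.8 log₁₀[7.29e-05+0.000266] = 6.246, so f = 0.02563.
ΔP = f(L/D_h)(ρV²/2) = 0.02563·52.44/0.1731·2780 = 2.159e+04 Pa.
ΔP = 21.59 kPa.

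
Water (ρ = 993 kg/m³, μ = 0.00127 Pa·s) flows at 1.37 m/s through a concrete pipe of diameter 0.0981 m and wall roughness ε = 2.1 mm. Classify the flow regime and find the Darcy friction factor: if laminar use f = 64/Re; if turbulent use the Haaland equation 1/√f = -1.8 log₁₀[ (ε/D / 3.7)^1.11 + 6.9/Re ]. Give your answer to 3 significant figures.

Re = ρVD/μ = 993·1.37·0.0981/0.00127 = 1.051e+05.
Re > 4000 → turbulent. ε/D = 0.0021/0.0981 = 0.0214; Haaland: 1/√f = -1.8 log₁₀[0.00328 + 6.57e-05] = 4.455, so f = 0.05038.

f ≈ 0.0504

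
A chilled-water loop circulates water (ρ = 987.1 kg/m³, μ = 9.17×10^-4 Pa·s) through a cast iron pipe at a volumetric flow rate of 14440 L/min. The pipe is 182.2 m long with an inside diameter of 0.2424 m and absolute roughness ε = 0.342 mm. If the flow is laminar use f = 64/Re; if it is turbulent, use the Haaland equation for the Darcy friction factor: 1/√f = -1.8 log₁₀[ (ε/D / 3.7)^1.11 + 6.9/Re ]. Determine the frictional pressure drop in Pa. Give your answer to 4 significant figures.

ΔP ≈ 217800 Pa

Q = 14440 L/min = 14440/60000 = 0.2407 m³/s.
Cross-sectional area A = πD²/4 = π(0.2424)²/4 = 0.04615 m²; mean velocity V = Q/A = 0.2407/0.04615 = 5.215 m/s.
Reynolds number Re = ρVD/μ = 987.1 · 5.215 · 0.2424 / 0.000917 = 1.361e+06.
Re > 4000 → turbulent. Relative roughness ε/D = 0.000342/0.2424 = 0.00141. Haaland: 1/√f = -1.8 log₁₀[(0.00141/3.7)^1.11 + 6.9/1.361e+06] = -1.8 log₁₀[0.00016 + 5.07e-06] = 6.806, so f = 0.02159.
Darcy-Weisbach: ΔP = f(L/D)(ρV²/2) = 0.02159·(182.2/0.2424)·(987.1·5.215²/2) = 0.02159·751.7·1.342e+04 = 2.178e+05 Pa.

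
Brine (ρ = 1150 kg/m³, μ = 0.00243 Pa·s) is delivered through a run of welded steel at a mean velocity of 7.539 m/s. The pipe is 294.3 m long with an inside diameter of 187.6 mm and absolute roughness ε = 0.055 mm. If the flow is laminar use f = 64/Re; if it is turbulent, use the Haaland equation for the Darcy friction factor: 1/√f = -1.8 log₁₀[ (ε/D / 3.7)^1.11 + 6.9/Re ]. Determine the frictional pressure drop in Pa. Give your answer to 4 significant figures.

ΔP ≈ 811300 Pa

Reynolds number Re = ρVD/μ = 1150 · 7.539 · 0.1876 / 0.00243 = 6.693e+05.
Re > 4000 → turbulent. Relative roughness ε/D = 5.5e-05/0.1876 = 0.000293. Haaland: 1/√f = -1.8 log₁₀[(0.000293/3.7)^1.11 + 6.9/6.693e+05] = -1.8 log₁₀[2.8e-05 + 1.03e-05] = 7.949, so f = 0.01583.
Darcy-Weisbach: ΔP = f(L/D)(ρV²/2) = 0.01583·(294.3/0.1876)·(1150·7.539²/2) = 0.01583·1569·3.268e+04 = 8.113e+05 Pa.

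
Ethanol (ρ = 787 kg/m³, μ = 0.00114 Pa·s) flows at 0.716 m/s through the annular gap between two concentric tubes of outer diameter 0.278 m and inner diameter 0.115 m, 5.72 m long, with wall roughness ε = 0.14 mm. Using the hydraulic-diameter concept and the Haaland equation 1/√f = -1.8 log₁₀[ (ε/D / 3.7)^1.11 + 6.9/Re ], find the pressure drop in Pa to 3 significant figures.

Hydraulic diameter D_h = 4A/P = D_o - D_i = 0.278 - 0.115 = 0.163 m.
Re = ρVD_h/μ = 787·0.716·0.163/0.00114 = 8.057e+04.
ε/D_h = 0.00014/0.163 = 0.000859; Haaland gives 1/√f = -1.8 log₁₀[9.25e-05+8.56e-05] = 6.749, so f = 0.02196.
ΔP = f(L/D_h)(ρV²/2) = 0.02196·5.72/0.163·201.7 = 155.4 Pa.

ΔP ≈ 155 Pa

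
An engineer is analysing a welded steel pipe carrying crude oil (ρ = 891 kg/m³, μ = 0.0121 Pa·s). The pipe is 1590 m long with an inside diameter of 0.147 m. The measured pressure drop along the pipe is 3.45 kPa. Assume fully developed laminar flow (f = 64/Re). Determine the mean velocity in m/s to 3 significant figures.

V ≈ 0.121 m/s

For laminar flow, f = 64/Re with Re = ρVD/μ, so Darcy-Weisbach reduces to ΔP = 32μLV/D². Solving for V: V = ΔP·D²/(32μL) = 3450·(0.147)²/(32·0.0121·1590) = 0.1211 m/s.
Check: Re = ρVD/μ = 891·0.1211·0.147/0.0121 = 1311 < 2300, so the laminar assumption holds.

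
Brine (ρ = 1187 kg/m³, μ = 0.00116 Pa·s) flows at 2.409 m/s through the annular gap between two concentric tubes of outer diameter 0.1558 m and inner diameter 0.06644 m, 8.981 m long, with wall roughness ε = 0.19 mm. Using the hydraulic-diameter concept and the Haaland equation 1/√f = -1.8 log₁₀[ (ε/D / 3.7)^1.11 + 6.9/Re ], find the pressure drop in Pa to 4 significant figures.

Hydraulic diameter D_h = 4A/P = D_o - D_i = 0.1558 - 0.06644 = 0.08936 m.
Re = ρVD_h/μ = 1187·2.409·0.08936/0.00116 = 2.203e+05.
ε/D_h = 0.00019/0.08936 = 0.00213; Haaland gives 1/√f = -1.8 log₁₀[0.000253+3.13e-05] = 6.383, so f = 0.02454.
ΔP = f(L/D_h)(ρV²/2) = 0.02454·8.981/0.08936·3444 = 8495 Pa.

ΔP ≈ 8495 Pa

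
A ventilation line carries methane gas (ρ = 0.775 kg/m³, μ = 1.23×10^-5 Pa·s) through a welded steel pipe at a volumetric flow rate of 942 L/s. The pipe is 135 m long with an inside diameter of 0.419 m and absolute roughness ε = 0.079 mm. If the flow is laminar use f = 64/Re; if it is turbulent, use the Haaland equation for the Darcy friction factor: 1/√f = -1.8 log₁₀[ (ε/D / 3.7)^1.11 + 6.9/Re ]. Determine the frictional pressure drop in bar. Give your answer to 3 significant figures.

ΔP ≈ 9.93×10^-4 bar

Q = 942 L/s = 942/1000 = 0.942 m³/s.
Cross-sectional area A = πD²/4 = π(0.419)²/4 = 0.1379 m²; mean velocity V = Q/A = 0.942/0.1379 = 6.832 m/s.
Reynolds number Re = ρVD/μ = 0.775 · 6.832 · 0.419 / 1.23e-05 = 1.804e+05.
Re > 4000 → turbulent. Relative roughness ε/D = 7.9e-05/0.419 = 0.000189. Haaland: 1/√f = -1.8 log₁₀[(0.000189/3.7)^1.11 + 6.9/1.804e+05] = -1.8 log₁₀[1.72e-05 + 3.83e-05] = 7.661, so f = 0.01704.
Darcy-Weisbach: ΔP = f(L/D)(ρV²/2) = 0.01704·(135/0.419)·(0.775·6.832²/2) = 0.01704·322.2·18.09 = 99.28 Pa.
ΔP = 99.28 Pa = 9.93×10^-4 bar.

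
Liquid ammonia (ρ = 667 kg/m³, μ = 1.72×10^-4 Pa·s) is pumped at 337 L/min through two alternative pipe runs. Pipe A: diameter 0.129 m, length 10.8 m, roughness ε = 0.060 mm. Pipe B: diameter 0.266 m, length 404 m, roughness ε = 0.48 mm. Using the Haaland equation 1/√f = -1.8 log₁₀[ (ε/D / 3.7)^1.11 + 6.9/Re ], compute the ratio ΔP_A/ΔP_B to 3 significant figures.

ΔP_A/ΔP_B ≈ 0.749

Pipe A: V = Q/A = 0.005617/0.01307 = 0.4297 m/s; Re = 2.15e+05; ε/D = 0.000465; Haaland → f = 0.01833; ΔP_A = f(L/D)(ρV²/2) = 94.54 Pa.
Pipe B: V = Q/A = 0.005617/0.05557 = 0.1011 m/s; Re = 1.043e+05; ε/D = 0.0018; Haaland → f = 0.02439; ΔP_B = f(L/D)(ρV²/2) = 126.2 Pa.
ΔP_A/ΔP_B = 94.54/126.2 = 0.749.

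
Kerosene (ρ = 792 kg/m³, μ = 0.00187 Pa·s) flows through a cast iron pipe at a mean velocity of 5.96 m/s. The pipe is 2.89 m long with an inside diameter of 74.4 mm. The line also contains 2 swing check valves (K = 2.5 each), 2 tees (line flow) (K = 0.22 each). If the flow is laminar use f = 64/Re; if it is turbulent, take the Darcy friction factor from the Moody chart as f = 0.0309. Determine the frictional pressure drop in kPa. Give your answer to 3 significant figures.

ΔP ≈ 93.4 kPa

Reynolds number Re = ρVD/μ = 792 · 5.96 · 0.0744 / 0.00187 = 1.878e+05.
Re > 4000 → turbulent; use the Moody-chart value f = 0.0309.
Total minor-loss coefficient ΣK = 2·2.5 + 2·0.22 = 5.44.
ΔP = [f·L/D + ΣK]·(ρV²/2) = [0.0309·2.89/0.0744 + 5.44]·(792·5.96²/2) = [1.2 + 5.44]·1.407e+04 = 9.341e+04 Pa.
ΔP = 9.341e+04 Pa = 93.4 kPa.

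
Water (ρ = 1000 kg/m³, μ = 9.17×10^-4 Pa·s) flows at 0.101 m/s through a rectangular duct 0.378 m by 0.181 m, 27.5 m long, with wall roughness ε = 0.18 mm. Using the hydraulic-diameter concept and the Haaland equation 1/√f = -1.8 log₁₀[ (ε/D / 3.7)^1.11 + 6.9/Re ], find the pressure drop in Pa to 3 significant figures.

Hydraulic diameter D_h = 4A/P = 4·(0.378·0.181)/(2·(0.378+0.181)) = 0.2737/1.118 = 0.2448 m.
Re = ρVD_h/μ = 1000·0.101·0.2448/0.000917 = 2.696e+04.
ε/D_h = 0.00018/0.2448 = 0.000735; Haaland gives 1/√f = -1.8 log₁₀[7.78e-05+0.000256] = 6.258, so f = 0.02554.
ΔP = f(L/D_h)(ρV²/2) = 0.02554·27.5/0.2448·5.101 = 14.63 Pa.

ΔP ≈ 14.6 Pa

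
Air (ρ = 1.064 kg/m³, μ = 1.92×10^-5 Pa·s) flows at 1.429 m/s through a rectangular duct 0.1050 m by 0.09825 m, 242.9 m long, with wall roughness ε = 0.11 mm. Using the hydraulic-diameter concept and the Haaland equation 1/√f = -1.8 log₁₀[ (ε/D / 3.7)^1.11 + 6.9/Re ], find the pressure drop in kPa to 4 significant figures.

ΔP ≈ 0.08857 kPa

Hydraulic diameter D_h = 4A/P = 4·(0.105·0.09825)/(2·(0.105+0.09825)) = 0.04127/0.4065 = 0.1015 m.
Re = ρVD_h/μ = 1.064·1.429·0.1015/1.92e-05 = 8039.
ε/D_h = 0.00011/0.1015 = 0.00108; Haaland gives 1/√f = -1.8 log₁₀[0.00012+0.000858] = 5.417, so f = 0.03407.
ΔP = f(L/D_h)(ρV²/2) = 0.03407·242.9/0.1015·1.086 = 88.57 Pa.
ΔP = 0.08857 kPa.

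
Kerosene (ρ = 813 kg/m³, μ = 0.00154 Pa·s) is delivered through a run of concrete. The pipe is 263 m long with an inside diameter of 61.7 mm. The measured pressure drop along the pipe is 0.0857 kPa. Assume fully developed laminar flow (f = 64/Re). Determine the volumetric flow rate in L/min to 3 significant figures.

For laminar flow, f = 64/Re with Re = ρVD/μ, so Darcy-Weisbach reduces to ΔP = 32μLV/D². Solving for V: V = ΔP·D²/(32μL) = 85.7·(0.0617)²/(32·0.00154·263) = 0.02517 m/s.
Check: Re = ρVD/μ = 813·0.02517·0.0617/0.00154 = 819.9 < 2300, so the laminar assumption holds.
Q = V·A = 0.02517·(π/4·0.0617²) = 7.526e-05 m³/s = 4.52 L/min.

Q ≈ 4.52 L/min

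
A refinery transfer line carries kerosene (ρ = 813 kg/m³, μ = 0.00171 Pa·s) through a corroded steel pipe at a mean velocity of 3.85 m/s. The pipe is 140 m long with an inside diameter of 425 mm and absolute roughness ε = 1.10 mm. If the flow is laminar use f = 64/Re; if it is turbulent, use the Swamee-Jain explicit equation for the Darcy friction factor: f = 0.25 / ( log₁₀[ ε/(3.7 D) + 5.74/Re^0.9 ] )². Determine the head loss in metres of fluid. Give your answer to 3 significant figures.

Reynolds number Re = ρVD/μ = 813 · 3.85 · 0.425 / 0.00171 = 7.779e+05.
Re > 4000 → turbulent. Relative roughness ε/D = 0.0011/0.425 = 0.00259. Swamee-Jain: f = 0.25/(log₁₀[0.00259/3.7 + 5.74/7.779e+05^0.9])² = 0.25/(log₁₀[0.0007 + 2.86e-05])² = 0.25/(-3.138)² = 0.02539.
Darcy-Weisbach: ΔP = f(L/D)(ρV²/2) = 0.02539·(140/0.425)·(813·3.85²/2) = 0.02539·329.4·6025 = 5.04e+04 Pa.
Head loss h_f = ΔP/(ρg) = 5.04e+04/(813·9.81) = 6.32 m.

h_f ≈ 6.32 m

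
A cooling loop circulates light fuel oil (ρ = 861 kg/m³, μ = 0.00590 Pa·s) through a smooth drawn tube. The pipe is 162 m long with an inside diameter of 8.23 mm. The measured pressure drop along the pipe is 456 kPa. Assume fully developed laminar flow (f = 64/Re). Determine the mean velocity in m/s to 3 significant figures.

For laminar flow, f = 64/Re with Re = ρVD/μ, so Darcy-Weisbach reduces to ΔP = 32μLV/D². Solving for V: V = ΔP·D²/(32μL) = 4.56e+05·(0.00823)²/(32·0.0059·162) = 1.01 m/s.
Check: Re = ρVD/μ = 861·1.01·0.00823/0.0059 = 1213 < 2300, so the laminar assumption holds.

V ≈ 1.01 m/s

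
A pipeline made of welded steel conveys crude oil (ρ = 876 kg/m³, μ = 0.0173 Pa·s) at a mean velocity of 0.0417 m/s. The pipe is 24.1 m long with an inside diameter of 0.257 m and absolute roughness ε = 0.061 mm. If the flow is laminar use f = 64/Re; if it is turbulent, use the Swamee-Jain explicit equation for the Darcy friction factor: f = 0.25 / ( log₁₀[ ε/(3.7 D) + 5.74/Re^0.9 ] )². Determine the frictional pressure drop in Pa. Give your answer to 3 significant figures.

Reynolds number Re = ρVD/μ = 876 · 0.0417 · 0.257 / 0.0173 = 542.7.
Re < 2300 → laminar flow, so f = 64/Re = 64/542.7 = 0.1179 (the turbulent correlation is not needed).
Darcy-Weisbach: ΔP = f(L/D)(ρV²/2) = 0.1179·(24.1/0.257)·(876·0.0417²/2) = 0.1179·93.77·0.7616 = 8.423 Pa.

ΔP ≈ 8.42 Pa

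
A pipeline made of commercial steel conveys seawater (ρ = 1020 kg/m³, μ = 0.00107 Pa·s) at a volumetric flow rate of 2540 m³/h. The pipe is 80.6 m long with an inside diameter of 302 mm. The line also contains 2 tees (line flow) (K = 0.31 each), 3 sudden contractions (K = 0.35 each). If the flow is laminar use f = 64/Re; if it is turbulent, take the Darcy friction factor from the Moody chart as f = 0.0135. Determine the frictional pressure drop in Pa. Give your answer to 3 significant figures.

Q = 2540 m³/h = 2540/3600 = 0.7056 m³/s.
Cross-sectional area A = πD²/4 = π(0.302)²/4 = 0.07163 m²; mean velocity V = Q/A = 0.7056/0.07163 = 9.85 m/s.
Reynolds number Re = ρVD/μ = 1020 · 9.85 · 0.302 / 0.00107 = 2.836e+06.
Re > 4000 → turbulent; use the Moody-chart value f = 0.0135.
Total minor-loss coefficient ΣK = 2·0.31 + 3·0.35 = 1.67.
ΔP = [f·L/D + ΣK]·(ρV²/2) = [0.0135·80.6/0.302 + 1.67]·(1020·9.85²/2) = [3.603 + 1.67]·4.948e+04 = 2.609e+05 Pa.

ΔP ≈ 261000 Pa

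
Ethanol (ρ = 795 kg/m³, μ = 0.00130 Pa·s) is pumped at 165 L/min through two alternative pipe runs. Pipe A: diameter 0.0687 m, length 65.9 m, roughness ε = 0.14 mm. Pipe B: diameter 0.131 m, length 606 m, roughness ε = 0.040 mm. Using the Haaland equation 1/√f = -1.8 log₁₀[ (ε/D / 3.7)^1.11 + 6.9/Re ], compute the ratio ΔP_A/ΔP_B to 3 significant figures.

Pipe A: V = Q/A = 0.00275/0.003707 = 0.7419 m/s; Re = 3.117e+04; ε/D = 0.00204; Haaland → f = 0.02775; ΔP_A = f(L/D)(ρV²/2) = 5824 Pa.
Pipe B: V = Q/A = 0.00275/0.01348 = 0.204 m/s; Re = 1.635e+04; ε/D = 0.000305; Haaland → f = 0.02758; ΔP_B = f(L/D)(ρV²/2) = 2111 Pa.
ΔP_A/ΔP_B = 5824/2111 = 2.76.

ΔP_A/ΔP_B ≈ 2.76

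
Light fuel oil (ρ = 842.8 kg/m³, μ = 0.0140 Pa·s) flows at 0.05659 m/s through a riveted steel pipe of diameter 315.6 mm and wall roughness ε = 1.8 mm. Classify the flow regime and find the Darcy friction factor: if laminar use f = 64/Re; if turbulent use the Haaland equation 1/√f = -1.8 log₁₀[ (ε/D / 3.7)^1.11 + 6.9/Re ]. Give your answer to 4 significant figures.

Re = ρVD/μ = 842.8·0.05659·0.3156/0.014 = 1075.
Re < 2300 → laminar, so f = 64/Re = 0.05953 (roughness is irrelevant in laminar flow).

f ≈ 0.05953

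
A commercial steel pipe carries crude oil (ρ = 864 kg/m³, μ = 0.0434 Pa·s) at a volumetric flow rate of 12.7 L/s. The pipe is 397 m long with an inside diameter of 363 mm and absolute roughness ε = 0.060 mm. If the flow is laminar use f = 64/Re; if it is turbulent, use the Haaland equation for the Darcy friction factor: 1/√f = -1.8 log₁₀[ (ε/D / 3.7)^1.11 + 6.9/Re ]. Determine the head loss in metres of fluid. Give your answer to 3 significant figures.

h_f ≈ 0.0606 m

Q = 12.7 L/s = 12.7/1000 = 0.0127 m³/s.
Cross-sectional area A = πD²/4 = π(0.363)²/4 = 0.1035 m²; mean velocity V = Q/A = 0.0127/0.1035 = 0.1227 m/s.
Reynolds number Re = ρVD/μ = 864 · 0.1227 · 0.363 / 0.0434 = 886.8.
Re < 2300 → laminar flow, so f = 64/Re = 64/886.8 = 0.07217 (the turbulent correlation is not needed).
Darcy-Weisbach: ΔP = f(L/D)(ρV²/2) = 0.07217·(397/0.363)·(864·0.1227²/2) = 0.07217·1094·6.506 = 513.5 Pa.
Head loss h_f = ΔP/(ρg) = 513.5/(864·9.81) = 0.0606 m.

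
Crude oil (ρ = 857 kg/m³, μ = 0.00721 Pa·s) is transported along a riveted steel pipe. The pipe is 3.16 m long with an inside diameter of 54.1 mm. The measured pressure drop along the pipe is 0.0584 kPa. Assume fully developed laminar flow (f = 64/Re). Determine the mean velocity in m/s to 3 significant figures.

V ≈ 0.234 m/s

For laminar flow, f = 64/Re with Re = ρVD/μ, so Darcy-Weisbach reduces to ΔP = 32μLV/D². Solving for V: V = ΔP·D²/(32μL) = 58.4·(0.0541)²/(32·0.00721·3.16) = 0.2344 m/s.
Check: Re = ρVD/μ = 857·0.2344·0.0541/0.00721 = 1508 < 2300, so the laminar assumption holds.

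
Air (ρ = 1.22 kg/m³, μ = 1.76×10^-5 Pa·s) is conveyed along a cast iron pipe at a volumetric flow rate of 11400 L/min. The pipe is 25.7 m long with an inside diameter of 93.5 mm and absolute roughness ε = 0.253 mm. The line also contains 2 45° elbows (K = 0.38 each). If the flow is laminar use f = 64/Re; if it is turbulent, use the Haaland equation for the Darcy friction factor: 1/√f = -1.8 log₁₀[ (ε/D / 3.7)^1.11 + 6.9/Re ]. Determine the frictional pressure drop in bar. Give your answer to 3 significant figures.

Q = 11400 L/min = 11400/60000 = 0.19 m³/s.
Cross-sectional area A = πD²/4 = π(0.0935)²/4 = 0.006866 m²; mean velocity V = Q/A = 0.19/0.006866 = 27.67 m/s.
Reynolds number Re = ρVD/μ = 1.22 · 27.67 · 0.0935 / 1.76e-05 = 1.793e+05.
Re > 4000 → turbulent. Relative roughness ε/D = 0.000253/0.0935 = 0.00271. Haaland: 1/√f = -1.8 log₁₀[(0.00271/3.7)^1.11 + 6.9/1.793e+05] = -1.8 log₁₀[0.00033 + 3.85e-05] = 6.179, so f = 0.02619.
Total minor-loss coefficient ΣK = 2·0.38 = 0.76.
ΔP = [f·L/D + ΣK]·(ρV²/2) = [0.02619·25.7/0.0935 + 0.76]·(1.22·27.67²/2) = [7.198 + 0.76]·467.1 = 3717 Pa.
ΔP = 3717 Pa = 0.0372 bar.

ΔP ≈ 0.0372 bar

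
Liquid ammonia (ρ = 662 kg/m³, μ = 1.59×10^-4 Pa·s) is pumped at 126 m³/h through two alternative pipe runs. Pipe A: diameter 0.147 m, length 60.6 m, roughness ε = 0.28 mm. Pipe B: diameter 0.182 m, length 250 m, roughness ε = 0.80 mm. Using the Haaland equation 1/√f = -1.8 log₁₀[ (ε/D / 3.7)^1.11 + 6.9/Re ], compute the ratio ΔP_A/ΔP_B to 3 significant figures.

ΔP_A/ΔP_B ≈ 0.559

Pipe A: V = Q/A = 0.035/0.01697 = 2.062 m/s; Re = 1.262e+06; ε/D = 0.0019; Haaland → f = 0.0233; ΔP_A = f(L/D)(ρV²/2) = 1.352e+04 Pa.
Pipe B: V = Q/A = 0.035/0.02602 = 1.345 m/s; Re = 1.019e+06; ε/D = 0.0044; Haaland → f = 0.02937; ΔP_B = f(L/D)(ρV²/2) = 2.417e+04 Pa.
ΔP_A/ΔP_B = 1.352e+04/2.417e+04 = 0.559.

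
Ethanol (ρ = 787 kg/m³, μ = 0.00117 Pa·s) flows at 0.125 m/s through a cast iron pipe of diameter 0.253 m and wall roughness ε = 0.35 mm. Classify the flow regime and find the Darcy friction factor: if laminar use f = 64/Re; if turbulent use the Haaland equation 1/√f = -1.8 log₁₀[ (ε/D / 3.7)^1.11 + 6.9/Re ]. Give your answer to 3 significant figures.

f ≈ 0.0280

Re = ρVD/μ = 787·0.125·0.253/0.00117 = 2.127e+04.
Re > 4000 → turbulent. ε/D = 0.00035/0.253 = 0.00138; Haaland: 1/√f = -1.8 log₁₀[0.000157 + 0.000324] = 5.972, so f = 0.02804.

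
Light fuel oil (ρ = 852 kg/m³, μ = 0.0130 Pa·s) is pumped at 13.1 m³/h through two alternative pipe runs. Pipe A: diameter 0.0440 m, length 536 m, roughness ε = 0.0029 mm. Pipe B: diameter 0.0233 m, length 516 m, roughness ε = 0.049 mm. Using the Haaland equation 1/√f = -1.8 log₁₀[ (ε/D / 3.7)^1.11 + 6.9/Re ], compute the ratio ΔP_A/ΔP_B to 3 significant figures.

Pipe A: V = Q/A = 0.003639/0.001521 = 2.393 m/s; Re = 6901; ε/D = 6.59e-05; Haaland → f = 0.03434; ΔP_A = f(L/D)(ρV²/2) = 1.021e+06 Pa.
Pipe B: V = Q/A = 0.003639/0.0004264 = 8.534 m/s; Re = 1.303e+04; ε/D = 0.0021; Haaland → f = 0.03195; ΔP_B = f(L/D)(ρV²/2) = 2.195e+07 Pa.
ΔP_A/ΔP_B = 1.021e+06/2.195e+07 = 0.0465.

ΔP_A/ΔP_B ≈ 0.0465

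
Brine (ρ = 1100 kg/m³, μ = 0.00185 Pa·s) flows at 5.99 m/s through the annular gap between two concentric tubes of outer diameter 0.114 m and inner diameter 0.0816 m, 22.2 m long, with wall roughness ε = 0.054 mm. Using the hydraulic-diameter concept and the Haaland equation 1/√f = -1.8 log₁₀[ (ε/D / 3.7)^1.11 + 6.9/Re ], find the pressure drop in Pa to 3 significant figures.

ΔP ≈ 323000 Pa

Hydraulic diameter D_h = 4A/P = D_o - D_i = 0.114 - 0.0816 = 0.0324 m.
Re = ρVD_h/μ = 1100·5.99·0.0324/0.00185 = 1.154e+05.
ε/D_h = 5.4e-05/0.0324 = 0.00167; Haaland gives 1/√f = -1.8 log₁₀[0.000193+5.98e-05] = 6.475, so f = 0.02385.
ΔP = f(L/D_h)(ρV²/2) = 0.02385·22.2/0.0324·1.973e+04 = 3.225e+05 Pa.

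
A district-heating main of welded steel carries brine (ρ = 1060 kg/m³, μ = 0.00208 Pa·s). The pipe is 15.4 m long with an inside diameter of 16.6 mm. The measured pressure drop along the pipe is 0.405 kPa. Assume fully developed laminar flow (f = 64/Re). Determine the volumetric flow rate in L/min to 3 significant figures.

Q ≈ 1.41 L/min

For laminar flow, f = 64/Re with Re = ρVD/μ, so Darcy-Weisbach reduces to ΔP = 32μLV/D². Solving for V: V = ΔP·D²/(32μL) = 405·(0.0166)²/(32·0.00208·15.4) = 0.1089 m/s.
Check: Re = ρVD/μ = 1060·0.1089·0.0166/0.00208 = 921.1 < 2300, so the laminar assumption holds.
Q = V·A = 0.1089·(π/4·0.0166²) = 2.356e-05 m³/s = 1.41 L/min.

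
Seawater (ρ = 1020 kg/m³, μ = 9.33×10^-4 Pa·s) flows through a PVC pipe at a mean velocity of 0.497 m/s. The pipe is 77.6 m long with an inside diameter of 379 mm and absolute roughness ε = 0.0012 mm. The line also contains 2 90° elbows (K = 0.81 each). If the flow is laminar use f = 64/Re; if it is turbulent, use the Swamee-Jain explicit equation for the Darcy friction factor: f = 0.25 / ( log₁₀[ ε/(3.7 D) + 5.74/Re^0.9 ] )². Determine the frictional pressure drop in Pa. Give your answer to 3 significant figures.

ΔP ≈ 603 Pa

Reynolds number Re = ρVD/μ = 1020 · 0.497 · 0.379 / 0.000933 = 2.059e+05.
Re > 4000 → turbulent. Relative roughness ε/D = 1.2e-06/0.379 = 3.17e-06. Swamee-Jain: f = 0.25/(log₁₀[3.17e-06/3.7 + 5.74/2.059e+05^0.9])² = 0.25/(log₁₀[8.56e-07 + 9.47e-05])² = 0.25/(-4.02)² = 0.01547.
Total minor-loss coefficient ΣK = 2·0.81 = 1.62.
ΔP = [f·L/D + ΣK]·(ρV²/2) = [0.01547·77.6/0.379 + 1.62]·(1020·0.497²/2) = [3.168 + 1.62]·126 = 603.2 Pa.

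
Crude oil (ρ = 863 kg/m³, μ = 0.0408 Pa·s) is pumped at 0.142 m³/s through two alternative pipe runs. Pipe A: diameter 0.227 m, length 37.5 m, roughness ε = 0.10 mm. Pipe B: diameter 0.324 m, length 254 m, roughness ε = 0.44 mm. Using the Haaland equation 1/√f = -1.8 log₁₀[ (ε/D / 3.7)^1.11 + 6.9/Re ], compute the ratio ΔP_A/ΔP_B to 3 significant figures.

Pipe A: V = Q/A = 0.142/0.04047 = 3.509 m/s; Re = 1.685e+04; ε/D = 0.000441; Haaland → f = 0.02761; ΔP_A = f(L/D)(ρV²/2) = 2.423e+04 Pa.
Pipe B: V = Q/A = 0.142/0.08245 = 1.722 m/s; Re = 1.18e+04; ε/D = 0.00136; Haaland → f = 0.03147; ΔP_B = f(L/D)(ρV²/2) = 3.158e+04 Pa.
ΔP_A/ΔP_B = 2.423e+04/3.158e+04 = 0.767.

ΔP_A/ΔP_B ≈ 0.767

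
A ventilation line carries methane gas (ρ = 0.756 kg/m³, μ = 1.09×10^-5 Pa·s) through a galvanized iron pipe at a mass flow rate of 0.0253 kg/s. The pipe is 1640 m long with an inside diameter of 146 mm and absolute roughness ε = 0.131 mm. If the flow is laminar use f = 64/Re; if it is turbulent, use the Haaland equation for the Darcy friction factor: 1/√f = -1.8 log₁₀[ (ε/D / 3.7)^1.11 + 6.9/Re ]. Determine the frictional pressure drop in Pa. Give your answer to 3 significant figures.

A = πD²/4 = π(0.146)²/4 = 0.01674 m²; mean velocity V = ṁ/(ρA) = 0.0253/(0.756 · 0.01674) = 1.999 m/s.
Reynolds number Re = ρVD/μ = 0.756 · 1.999 · 0.146 / 1.09e-05 = 2.024e+04.
Re > 4000 → turbulent. Relative roughness ε/D = 0.000131/0.146 = 0.000897. Haaland: 1/√f = -1.8 log₁₀[(0.000897/3.7)^1.11 + 6.9/2.024e+04] = -1.8 log₁₀[9.71e-05 + 0.000341] = 6.045, so f = 0.02736.
Darcy-Weisbach: ΔP = f(L/D)(ρV²/2) = 0.02736·(1640/0.146)·(0.756·1.999²/2) = 0.02736·1.123e+04·1.51 = 464.2 Pa.

ΔP ≈ 464 Pa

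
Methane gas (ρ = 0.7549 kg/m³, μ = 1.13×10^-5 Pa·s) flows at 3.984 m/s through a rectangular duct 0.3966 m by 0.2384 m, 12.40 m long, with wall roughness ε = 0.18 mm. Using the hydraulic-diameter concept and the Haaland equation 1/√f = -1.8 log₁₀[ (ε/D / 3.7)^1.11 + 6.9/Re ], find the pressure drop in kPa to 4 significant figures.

ΔP ≈ 0.005263 kPa

Hydraulic diameter D_h = 4A/P = 4·(0.3966·0.2384)/(2·(0.3966+0.2384)) = 0.3782/1.27 = 0.2978 m.
Re = ρVD_h/μ = 0.7549·3.984·0.2978/1.13e-05 = 7.926e+04.
ε/D_h = 0.00018/0.2978 = 0.000604; Haaland gives 1/√f = -1.8 log₁₀[6.26e-05+8.71e-05] = 6.885, so f = 0.0211.
ΔP = f(L/D_h)(ρV²/2) = 0.0211·12.4/0.2978·5.991 = 5.263 Pa.
ΔP = 0.005263 kPa.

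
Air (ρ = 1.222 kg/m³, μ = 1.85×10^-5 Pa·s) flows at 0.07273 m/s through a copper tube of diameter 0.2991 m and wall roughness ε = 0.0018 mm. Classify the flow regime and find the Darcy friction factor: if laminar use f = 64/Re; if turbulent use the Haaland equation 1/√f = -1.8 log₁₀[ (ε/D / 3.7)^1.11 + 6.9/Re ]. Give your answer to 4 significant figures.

Re = ρVD/μ = 1.222·0.07273·0.2991/1.85e-05 = 1437.
Re < 2300 → laminar, so f = 64/Re = 0.04454 (roughness is irrelevant in laminar flow).

f ≈ 0.04454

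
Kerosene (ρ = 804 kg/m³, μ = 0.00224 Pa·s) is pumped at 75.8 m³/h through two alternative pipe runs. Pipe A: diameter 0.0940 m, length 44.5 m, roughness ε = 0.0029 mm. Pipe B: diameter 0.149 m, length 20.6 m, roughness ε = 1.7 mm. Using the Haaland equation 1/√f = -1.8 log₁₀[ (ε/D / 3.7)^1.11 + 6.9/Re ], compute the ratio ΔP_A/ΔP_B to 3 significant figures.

ΔP_A/ΔP_B ≈ 9.53

Pipe A: V = Q/A = 0.02106/0.00694 = 3.034 m/s; Re = 1.024e+05; ε/D = 3.09e-05; Haaland → f = 0.01786; ΔP_A = f(L/D)(ρV²/2) = 3.129e+04 Pa.
Pipe B: V = Q/A = 0.02106/0.01744 = 1.208 m/s; Re = 6.458e+04; ε/D = 0.0114; Haaland → f = 0.04053; ΔP_B = f(L/D)(ρV²/2) = 3285 Pa.
ΔP_A/ΔP_B = 3.129e+04/3285 = 9.53.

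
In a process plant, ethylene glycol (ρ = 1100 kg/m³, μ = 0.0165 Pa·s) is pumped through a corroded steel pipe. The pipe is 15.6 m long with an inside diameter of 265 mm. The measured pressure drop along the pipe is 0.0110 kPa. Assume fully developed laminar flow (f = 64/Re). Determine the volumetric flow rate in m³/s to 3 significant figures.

For laminar flow, f = 64/Re with Re = ρVD/μ, so Darcy-Weisbach reduces to ΔP = 32μLV/D². Solving for V: V = ΔP·D²/(32μL) = 11·(0.265)²/(32·0.0165·15.6) = 0.09378 m/s.
Check: Re = ρVD/μ = 1100·0.09378·0.265/0.0165 = 1657 < 2300, so the laminar assumption holds.
Q = V·A = 0.09378·(π/4·0.265²) = 0.005173 m³/s = 0.00517 m³/s.

Q ≈ 0.00517 m³/s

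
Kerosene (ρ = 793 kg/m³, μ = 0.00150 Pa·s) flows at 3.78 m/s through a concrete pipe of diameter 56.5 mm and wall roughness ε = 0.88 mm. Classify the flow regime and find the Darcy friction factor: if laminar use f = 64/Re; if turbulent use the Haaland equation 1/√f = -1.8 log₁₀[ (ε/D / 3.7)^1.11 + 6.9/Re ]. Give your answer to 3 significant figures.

Re = ρVD/μ = 793·3.78·0.0565/0.0015 = 1.129e+05.
Re > 4000 → turbulent. ε/D = 0.00088/0.0565 = 0.0156; Haaland: 1/√f = -1.8 log₁₀[0.00231 + 6.11e-05] = 4.726, so f = 0.04477.

f ≈ 0.0448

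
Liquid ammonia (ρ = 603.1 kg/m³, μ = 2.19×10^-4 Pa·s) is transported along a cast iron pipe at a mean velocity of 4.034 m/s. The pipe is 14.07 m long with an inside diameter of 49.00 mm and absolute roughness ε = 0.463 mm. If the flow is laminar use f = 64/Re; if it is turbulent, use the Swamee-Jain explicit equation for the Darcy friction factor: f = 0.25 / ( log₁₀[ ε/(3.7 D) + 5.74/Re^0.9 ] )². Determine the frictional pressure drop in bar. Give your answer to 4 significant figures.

ΔP ≈ 0.5267 bar

Reynolds number Re = ρVD/μ = 603.1 · 4.034 · 0.049 / 0.000219 = 5.443e+05.
Re > 4000 → turbulent. Relative roughness ε/D = 0.000463/0.049 = 0.00945. Swamee-Jain: f = 0.25/(log₁₀[0.00945/3.7 + 5.74/5.443e+05^0.9])² = 0.25/(log₁₀[0.00255 + 3.95e-05])² = 0.25/(-2.586)² = 0.03738.
Darcy-Weisbach: ΔP = f(L/D)(ρV²/2) = 0.03738·(14.07/0.049)·(603.1·4.034²/2) = 0.03738·287.1·4907 = 5.267e+04 Pa.
ΔP = 5.267e+04 Pa = 0.5267 bar.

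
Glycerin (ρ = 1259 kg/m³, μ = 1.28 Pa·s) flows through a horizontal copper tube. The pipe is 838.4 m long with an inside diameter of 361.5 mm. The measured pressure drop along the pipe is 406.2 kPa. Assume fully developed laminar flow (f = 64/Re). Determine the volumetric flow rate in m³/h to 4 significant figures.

Q ≈ 571.2 m³/h

For laminar flow, f = 64/Re with Re = ρVD/μ, so Darcy-Weisbach reduces to ΔP = 32μLV/D². Solving for V: V = ΔP·D²/(32μL) = 4.062e+05·(0.3615)²/(32·1.28·838.4) = 1.546 m/s.
Check: Re = ρVD/μ = 1259·1.546·0.3615/1.28 = 549.6 < 2300, so the laminar assumption holds.
Q = V·A = 1.546·(π/4·0.3615²) = 0.1587 m³/s = 571.2 m³/h.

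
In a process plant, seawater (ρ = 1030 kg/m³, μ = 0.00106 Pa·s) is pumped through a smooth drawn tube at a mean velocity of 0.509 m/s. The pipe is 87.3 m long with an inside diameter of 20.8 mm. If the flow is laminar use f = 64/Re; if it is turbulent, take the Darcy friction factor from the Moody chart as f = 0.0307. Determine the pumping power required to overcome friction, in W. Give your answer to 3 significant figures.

P ≈ 2.97 W

Reynolds number Re = ρVD/μ = 1030 · 0.509 · 0.0208 / 0.00106 = 1.029e+04.
Re > 4000 → turbulent; use the Moody-chart value f = 0.0307.
Darcy-Weisbach: ΔP = f(L/D)(ρV²/2) = 0.0307·(87.3/0.0208)·(1030·0.509²/2) = 0.0307·4197·133.4 = 1.719e+04 Pa.
Q = V·A = 0.509·0.0003398 = 0.000173 m³/s.
Pumping power P = QΔP = 0.000173·1.719e+04 = 2.973 W = 2.97 W.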